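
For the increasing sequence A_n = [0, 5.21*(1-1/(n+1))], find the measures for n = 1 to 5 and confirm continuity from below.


By continuity of measure from below: if A_n increases to A, then m(A_n) -> m(A).
Here A = [0, 5.21], so m(A) = 5.21
Step 1: a_1 = 5.21*(1 - 1/2) = 2.605, m(A_1) = 2.605
Step 2: a_2 = 5.21*(1 - 1/3) = 3.4733, m(A_2) = 3.4733
Step 3: a_3 = 5.21*(1 - 1/4) = 3.9075, m(A_3) = 3.9075
Step 4: a_4 = 5.21*(1 - 1/5) = 4.168, m(A_4) = 4.168
Step 5: a_5 = 5.21*(1 - 1/6) = 4.3417, m(A_5) = 4.3417
Limit: m(A_n) -> m([0,5.21]) = 5.21


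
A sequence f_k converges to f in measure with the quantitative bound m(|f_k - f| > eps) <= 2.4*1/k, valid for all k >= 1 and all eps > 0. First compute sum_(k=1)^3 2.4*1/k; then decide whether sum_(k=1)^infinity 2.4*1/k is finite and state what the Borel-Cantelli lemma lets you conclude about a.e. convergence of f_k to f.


Step 1: List the terms 2.4*1/k for k = 1 to 3:
  k=1: 2.4
  k=2: 1.2
  k=3: 0.8
Step 2: Partial sum = 2.4 + 1.2 + 0.8
     = 4.4
Step 3: The full series sum_(k>=1) 2.4*1/k diverges (harmonic series, p = 1; a nonzero constant multiple of a divergent series diverges).
Step 4: The (first) Borel-Cantelli lemma requires a summable sequence of measures, so it does not apply here;
        from this bound alone no conclusion about a.e. convergence can be drawn (convergence in measure still
        gives an a.e.-convergent subsequence, but not a.e. convergence of the whole sequence).
Conclusion: series diverges; Borel-Cantelli is inconclusive about a.e. convergence of f_k.


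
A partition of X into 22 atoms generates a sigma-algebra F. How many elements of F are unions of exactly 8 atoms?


Each element of F is a union of some subset of the 22 atoms.
Elements that are unions of exactly 8 atoms correspond to 8-element subsets of the 22 atoms.
Count = C(22, 8) = 22! / (8! * 14!) = 319770.


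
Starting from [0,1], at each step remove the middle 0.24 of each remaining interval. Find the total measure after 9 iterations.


Step 1: At each step, fraction remaining = 1 - 0.24 = 0.76
Step 2: After 9 steps, measure = (0.76)^9
Result = 0.084591


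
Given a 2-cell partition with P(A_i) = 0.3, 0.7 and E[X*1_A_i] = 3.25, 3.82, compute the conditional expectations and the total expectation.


For each cell A_i: E[X|A_i] = E[X*1_A_i] / P(A_i)
Step 1: E[X|A_1] = 3.25 / 0.3 = 10.833333
Step 2: E[X|A_2] = 3.82 / 0.7 = 5.457143
Verification: E[X] = sum E[X*1_A_i] = 3.25 + 3.82 = 7.07


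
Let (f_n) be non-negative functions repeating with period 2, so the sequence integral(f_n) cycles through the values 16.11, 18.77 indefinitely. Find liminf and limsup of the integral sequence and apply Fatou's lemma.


The sequence (integral(f_n)) is periodic with period 2, repeating the values 16.11, 18.77 indefinitely.
Step 1: For a periodic sequence, every tail (a_m, a_(m+1), ...) contains all 2 period values infinitely often.
Step 2: Hence inf of every tail = min of the period values = min(16.11, 18.77) = 16.11.
        liminf_n integral(f_n) = sup over m of (inf of tail from m) = 16.11.
Step 3: Similarly sup of every tail = max of the period values = 18.77.
        limsup_n integral(f_n) = 18.77.
Step 4: Fatou's lemma: integral(liminf_n f_n) <= liminf_n integral(f_n) = 16.11.
        So the integral of the pointwise liminf is at most 16.11.


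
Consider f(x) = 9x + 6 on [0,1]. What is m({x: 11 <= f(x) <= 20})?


f^(-1)([11, 20]) = {x : 11 <= 9x + 6 <= 20}
Solving: (11 - 6)/9 <= x <= (20 - 6)/9
= [0.555556, 1.555556]
Intersecting with [0,1]: [0.555556, 1]
Measure = 1 - 0.555556 = 0.444444


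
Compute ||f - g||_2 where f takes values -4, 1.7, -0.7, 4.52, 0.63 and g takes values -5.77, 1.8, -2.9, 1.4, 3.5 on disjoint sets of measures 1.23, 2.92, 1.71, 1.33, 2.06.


Step 1: Compute differences f_i - g_i:
  -4 - -5.77 = 1.77
  1.7 - 1.8 = -0.1
  -0.7 - -2.9 = 2.2
  4.52 - 1.4 = 3.12
  0.63 - 3.5 = -2.87
Step 2: Compute |diff|^2 * measure for each set:
  |1.77|^2 * 1.23 = 3.1329 * 1.23 = 3.853467
  |-0.1|^2 * 2.92 = 0.01 * 2.92 = 0.0292
  |2.2|^2 * 1.71 = 4.84 * 1.71 = 8.2764
  |3.12|^2 * 1.33 = 9.7344 * 1.33 = 12.946752
  |-2.87|^2 * 2.06 = 8.2369 * 2.06 = 16.968014
Step 3: Sum = 42.073833
Step 4: ||f-g||_2 = (42.073833)^(1/2) = 6.486435


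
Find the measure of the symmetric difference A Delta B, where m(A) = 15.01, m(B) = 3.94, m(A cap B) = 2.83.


m(A Delta B) = m(A) + m(B) - 2*m(A n B)
= 15.01 + 3.94 - 2*2.83
= 15.01 + 3.94 - 5.66
= 13.29


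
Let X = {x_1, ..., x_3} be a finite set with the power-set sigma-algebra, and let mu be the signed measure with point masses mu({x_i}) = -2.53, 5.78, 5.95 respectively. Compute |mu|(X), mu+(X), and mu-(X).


Step 1: Every measurable set is a union of atoms (the cells / points), so a Hahn decomposition is
  obtained by grouping atoms by sign: P = union of atoms with mu > 0, N = union of the remaining atoms.
  Atoms in P (indices): 2, 3;  atoms in N (indices): 1
  Positive values: 5.78, 5.95
  Negative values: -2.53
Step 2: mu+(X) = mu(P) = sum of positive atom values = 11.73
Step 3: mu-(X) = -mu(N) = sum of |negative atom values| = 2.53
Step 4: |mu|(X) = mu+(X) + mu-(X) = 11.73 + 2.53 = 14.26


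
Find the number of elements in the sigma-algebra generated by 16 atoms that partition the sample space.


Each element of the sigma-algebra is a union of some subset of the 16 atoms.
The number of such subsets is 2^16 = 65536.


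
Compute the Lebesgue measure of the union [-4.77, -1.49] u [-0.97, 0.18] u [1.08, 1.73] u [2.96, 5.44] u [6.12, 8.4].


For pairwise disjoint intervals, m(union) = sum of lengths.
= (-1.49 - -4.77) + (0.18 - -0.97) + (1.73 - 1.08) + (5.44 - 2.96) + (8.4 - 6.12)
= 3.28 + 1.15 + 0.65 + 2.48 + 2.28
= 9.84


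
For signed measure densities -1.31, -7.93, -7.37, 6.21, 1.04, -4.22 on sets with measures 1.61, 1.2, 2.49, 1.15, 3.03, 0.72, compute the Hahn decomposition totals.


Step 1: Compute signed measure on each set:
  Set 1: -1.31 * 1.61 = -2.1091
  Set 2: -7.93 * 1.2 = -9.516
  Set 3: -7.37 * 2.49 = -18.3513
  Set 4: 6.21 * 1.15 = 7.1415
  Set 5: 1.04 * 3.03 = 3.1512
  Set 6: -4.22 * 0.72 = -3.0384
Step 2: Total signed measure = (-2.1091) + (-9.516) + (-18.3513) + (7.1415) + (3.1512) + (-3.0384)
     = -22.7221
Step 3: Positive part mu+(X) = sum of positive contributions = 10.2927
Step 4: Negative part mu-(X) = |sum of negative contributions| = 33.0148


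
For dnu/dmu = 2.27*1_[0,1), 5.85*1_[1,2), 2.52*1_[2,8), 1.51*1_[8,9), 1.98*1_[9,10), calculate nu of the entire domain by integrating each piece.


Integrate each piece of the Radon-Nikodym derivative:
Step 1: integral_0^1 2.27 dx = 2.27*(1-0) = 2.27*1 = 2.27
Step 2: integral_1^2 5.85 dx = 5.85*(2-1) = 5.85*1 = 5.85
Step 3: integral_2^8 2.52 dx = 2.52*(8-2) = 2.52*6 = 15.12
Step 4: integral_8^9 1.51 dx = 1.51*(9-8) = 1.51*1 = 1.51
Step 5: integral_9^10 1.98 dx = 1.98*(10-9) = 1.98*1 = 1.98
Total: 2.27 + 5.85 + 15.12 + 1.51 + 1.98 = 26.73


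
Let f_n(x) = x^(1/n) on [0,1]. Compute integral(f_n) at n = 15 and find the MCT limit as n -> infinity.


At n = 15: f_15(x) = x^(1/15).
Step 1: integral(x^(1/15), 0, 1) = [x^(1/15+1) / (1/15+1)] from 0 to 1
     = 1 / (1/15 + 1) = 1 / ((15+1)/15) = 15/(15+1)
     = 15/16 = 0.9375
Step 2: As n -> infinity, f_n(x) = x^(1/n) -> 1 for x in (0,1], and f_n is increasing in n.
By MCT, lim_n integral(f_n) = integral(lim_n f_n) = integral(1, 0, 1) = 1.
Step 3: Verify convergence: 15/16 = 0.9375 -> 1


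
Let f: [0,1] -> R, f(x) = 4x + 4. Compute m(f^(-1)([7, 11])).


f^(-1)([7, 11]) = {x : 7 <= 4x + 4 <= 11}
Solving: (7 - 4)/4 <= x <= (11 - 4)/4
= [0.75, 1.75]
Intersecting with [0,1]: [0.75, 1]
Measure = 1 - 0.75 = 0.25


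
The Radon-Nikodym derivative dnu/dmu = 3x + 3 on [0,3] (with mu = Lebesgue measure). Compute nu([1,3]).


nu(A) = integral_A (dnu/dmu) dmu = integral_1^3 (3x + 3) dx
Step 1: Antiderivative F(x) = (3/2)x^2 + 3x
Step 2: F(3) = (3/2)*3^2 + 3*3 = 13.5 + 9 = 22.5
Step 3: F(1) = (3/2)*1^2 + 3*1 = 1.5 + 3 = 4.5
Step 4: nu([1,3]) = F(3) - F(1) = 22.5 - 4.5 = 18


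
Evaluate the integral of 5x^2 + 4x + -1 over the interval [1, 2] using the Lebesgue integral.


The Lebesgue integral of a Riemann-integrable function agrees with the Riemann integral.
Antiderivative F(x) = (5/3)x^3 + (4/2)x^2 + -1x
F(2) = (5/3)*2^3 + (4/2)*2^2 + -1*2
     = (5/3)*8 + (4/2)*4 + -1*2
     = 13.333333 + 8 + -2
     = 19.333333
F(1) = 2.666667
Integral = F(2) - F(1) = 19.333333 - 2.666667 = 16.666667


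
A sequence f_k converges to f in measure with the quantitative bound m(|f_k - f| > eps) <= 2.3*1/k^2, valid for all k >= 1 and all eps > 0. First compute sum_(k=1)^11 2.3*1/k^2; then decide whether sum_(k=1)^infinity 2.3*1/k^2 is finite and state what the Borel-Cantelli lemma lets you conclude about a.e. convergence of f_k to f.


Step 1: List the terms 2.3*1/k^2 for k = 1 to 11:
  k=1: 2.3
  k=2: 0.575
  k=3: 0.255556
  k=4: 0.14375
  k=5: 0.092
  k=6: 0.063889
  k=7: 0.046939
  k=8: 0.035937
  k=9: 0.028395
  k=10: 0.023
  k=11: 0.019008
Step 2: Partial sum = 2.3 + 0.575 + 0.255556 + 0.14375 + 0.092 + 0.063889 + 0.046939 + 0.035937 + 0.028395 + 0.023 + 0.019008
     = 3.583474
Step 3: The full series sum_(k>=1) 2.3*1/k^2 converges (p-series with p = 2 > 1; a constant multiple of a convergent series converges).
Step 4: Fix eps > 0. Since sum_k m(|f_k - f| > eps) < infinity, the Borel-Cantelli lemma gives
        m(limsup_k {|f_k - f| > eps}) = 0, i.e. for a.e. x, |f_k(x) - f(x)| <= eps for all large k.
        Applying this with eps = 1/j for j = 1, 2, ... and intersecting the countably many full-measure sets,
        for a.e. x we get limsup_k |f_k(x) - f(x)| <= 1/j for every j, hence f_k -> f almost everywhere.
Conclusion: series converges; Borel-Cantelli yields f_k -> f a.e.


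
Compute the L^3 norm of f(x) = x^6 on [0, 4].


Step 1: ||f||_3 = (integral_0^4 |x^6|^3 dx)^(1/3)
     = (integral_0^4 x^18 dx)^(1/3)
Step 2: integral_0^4 x^18 dx = [x^19/(19)] from 0 to 4 = 4^19/19
     = 274877906944/19 = 1.446726e+10
Step 3: ||f||_3 = (1.446726e+10)^(1/3) = 2436.662679


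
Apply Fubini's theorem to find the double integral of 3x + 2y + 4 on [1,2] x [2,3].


By Fubini, integrate in x first, then y.
Step 1: Fix y, integrate over x in [1,2]:
  integral(3x + 2y + 4, x=1..2)
  = 3*(2^2 - 1^2)/2 + (2y + 4)*(2 - 1)
  = 4.5 + (2y + 4)*1
  = 4.5 + 2y + 4
  = 8.5 + 2y
Step 2: Integrate over y in [2,3]:
  integral(8.5 + 2y, y=2..3)
  = 8.5*1 + 2*(3^2 - 2^2)/2
  = 8.5 + 5
  = 13.5


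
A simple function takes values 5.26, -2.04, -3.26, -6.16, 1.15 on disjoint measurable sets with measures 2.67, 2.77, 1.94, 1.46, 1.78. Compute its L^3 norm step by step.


Step 1: Compute |f_i|^3 for each value:
  |5.26|^3 = 145.531576
  |-2.04|^3 = 8.489664
  |-3.26|^3 = 34.645976
  |-6.16|^3 = 233.744896
  |1.15|^3 = 1.520875
Step 2: Multiply by measures and sum:
  145.531576 * 2.67 = 388.569308
  8.489664 * 2.77 = 23.516369
  34.645976 * 1.94 = 67.213193
  233.744896 * 1.46 = 341.267548
  1.520875 * 1.78 = 2.707157
Sum = 388.569308 + 23.516369 + 67.213193 + 341.267548 + 2.707157 = 823.273576
Step 3: Take the p-th root:
||f||_3 = (823.273576)^(1/3) = 9.372341


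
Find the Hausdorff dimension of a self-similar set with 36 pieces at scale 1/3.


For a self-similar set with N copies scaled by 1/r:
dim_H = log(N)/log(r) = log(36)/log(3)
= 3.583519/1.098612
= 3.26186


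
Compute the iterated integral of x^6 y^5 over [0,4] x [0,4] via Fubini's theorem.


By Fubini's theorem, the double integral factors as a product of single integrals:
Step 1: integral_0^4 x^6 dx = [x^7/7] from 0 to 4
     = 4^7/7 = 2340.571429
Step 2: integral_0^4 y^5 dy = [y^6/6] from 0 to 4
     = 4^6/6 = 682.666667
Step 3: Double integral = 2340.571429 * 682.666667 = 1.597830e+06


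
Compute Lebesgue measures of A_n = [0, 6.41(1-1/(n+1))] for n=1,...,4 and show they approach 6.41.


By continuity of measure from below: if A_n increases to A, then m(A_n) -> m(A).
Here A = [0, 6.41], so m(A) = 6.41
Step 1: a_1 = 6.41*(1 - 1/2) = 3.205, m(A_1) = 3.205
Step 2: a_2 = 6.41*(1 - 1/3) = 4.2733, m(A_2) = 4.2733
Step 3: a_3 = 6.41*(1 - 1/4) = 4.8075, m(A_3) = 4.8075
Step 4: a_4 = 6.41*(1 - 1/5) = 5.128, m(A_4) = 5.128
Limit: m(A_n) -> m([0,6.41]) = 6.41


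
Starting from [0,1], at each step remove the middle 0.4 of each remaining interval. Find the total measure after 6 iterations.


Step 1: At each step, fraction remaining = 1 - 0.4 = 0.6
Step 2: After 6 steps, measure = (0.6)^6
Step 3: Computing the power step by step:
  After step 1: 0.6
  After step 2: 0.36
  After step 3: 0.216
  After step 4: 0.1296
  After step 5: 0.07776
  ...
Result = 0.046656


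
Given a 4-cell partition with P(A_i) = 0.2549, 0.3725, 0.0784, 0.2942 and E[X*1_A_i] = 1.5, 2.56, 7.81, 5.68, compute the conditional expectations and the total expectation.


For each cell A_i: E[X|A_i] = E[X*1_A_i] / P(A_i)
Step 1: E[X|A_1] = 1.5 / 0.2549 = 5.884661
Step 2: E[X|A_2] = 2.56 / 0.3725 = 6.872483
Step 3: E[X|A_3] = 7.81 / 0.0784 = 99.617347
Step 4: E[X|A_4] = 5.68 / 0.2942 = 19.306594
Verification: E[X] = sum E[X*1_A_i] = 1.5 + 2.56 + 7.81 + 5.68 = 17.55


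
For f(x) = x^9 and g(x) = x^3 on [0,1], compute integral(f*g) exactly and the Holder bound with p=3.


Step 1: Exact integral of f*g = integral(x^12, 0, 1) = 1/13
     = 0.076923
Step 2: Holder bound with p=3, q=1.5:
  ||f||_p = (integral x^27 dx)^(1/3) = (1/28)^(1/3) = 0.329317
  ||g||_q = (integral x^4.5 dx)^(1/1.5) = (1/5.5)^(1/1.5) = 0.320941
Step 3: Holder bound = ||f||_p * ||g||_q = 0.329317 * 0.320941 = 0.105691
Verification: 0.076923 <= 0.105691 (Holder holds)


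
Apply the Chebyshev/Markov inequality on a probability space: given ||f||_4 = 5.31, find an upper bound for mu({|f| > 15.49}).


Chebyshev/Markov inequality: mu(|f| > eps) <= (||f||_p / eps)^p
Step 1: ||f||_4 / eps = 5.31 / 15.49 = 0.342802
Step 2: Raise to power p = 4:
  (0.342802)^4 = 0.013809
Step 3: Therefore mu(|f| > 15.49) <= 0.013809


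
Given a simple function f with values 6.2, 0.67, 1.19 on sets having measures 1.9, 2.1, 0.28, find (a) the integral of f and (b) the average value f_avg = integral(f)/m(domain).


Step 1: Integral = sum(value_i * measure_i)
= 6.2*1.9 + 0.67*2.1 + 1.19*0.28
= 11.78 + 1.407 + 0.3332
= 13.5202
Step 2: Total measure of domain = 1.9 + 2.1 + 0.28 = 4.28
Step 3: Average value = 13.5202 / 4.28 = 3.158925


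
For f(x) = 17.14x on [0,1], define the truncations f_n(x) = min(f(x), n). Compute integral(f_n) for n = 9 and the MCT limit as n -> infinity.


f(x) = 17.14x on [0,1]; f_n(x) = min(17.14x, n). At n = 9:
Step 1: f(x) reaches 9 at x = 9/17.14 = 0.525088
Step 2: integral(f_9) = integral(17.14x, 0, 0.525088) + integral(9, 0.525088, 1)
       = 17.14*0.525088^2/2 + 9*(1 - 0.525088)
       = 2.362894 + 4.274212
       = 6.637106
Step 3: As n -> infinity, f_n increases to f, so by MCT integral(f_n) -> integral(f) = 17.14/2 = 8.57.
Convergence: integral(f_9) = 6.637106 -> 8.57 as n -> infinity


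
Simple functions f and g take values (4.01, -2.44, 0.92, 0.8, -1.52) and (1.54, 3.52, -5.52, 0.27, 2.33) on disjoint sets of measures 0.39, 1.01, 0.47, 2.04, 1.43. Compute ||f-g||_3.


Step 1: Compute differences f_i - g_i:
  4.01 - 1.54 = 2.47
  -2.44 - 3.52 = -5.96
  0.92 - -5.52 = 6.44
  0.8 - 0.27 = 0.53
  -1.52 - 2.33 = -3.85
Step 2: Compute |diff|^3 * measure for each set:
  |2.47|^3 * 0.39 = 15.069223 * 0.39 = 5.876997
  |-5.96|^3 * 1.01 = 211.708736 * 1.01 = 213.825823
  |6.44|^3 * 0.47 = 267.089984 * 0.47 = 125.532292
  |0.53|^3 * 2.04 = 0.148877 * 2.04 = 0.303709
  |-3.85|^3 * 1.43 = 57.066625 * 1.43 = 81.605274
Step 3: Sum = 427.144096
Step 4: ||f-g||_3 = (427.144096)^(1/3) = 7.531095


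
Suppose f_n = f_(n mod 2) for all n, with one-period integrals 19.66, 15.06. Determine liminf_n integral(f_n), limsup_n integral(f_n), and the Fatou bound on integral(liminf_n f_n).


The sequence (integral(f_n)) is periodic with period 2, repeating the values 19.66, 15.06 indefinitely.
Step 1: For a periodic sequence, every tail (a_m, a_(m+1), ...) contains all 2 period values infinitely often.
Step 2: Hence inf of every tail = min of the period values = min(19.66, 15.06) = 15.06.
        liminf_n integral(f_n) = sup over m of (inf of tail from m) = 15.06.
Step 3: Similarly sup of every tail = max of the period values = 19.66.
        limsup_n integral(f_n) = 19.66.
Step 4: Fatou's lemma: integral(liminf_n f_n) <= liminf_n integral(f_n) = 15.06.
        So the integral of the pointwise liminf is at most 15.06.


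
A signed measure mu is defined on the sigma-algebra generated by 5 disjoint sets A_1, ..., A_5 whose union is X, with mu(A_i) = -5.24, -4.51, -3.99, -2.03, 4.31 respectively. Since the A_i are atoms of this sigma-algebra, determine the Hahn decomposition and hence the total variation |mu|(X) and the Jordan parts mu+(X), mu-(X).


Step 1: Every measurable set is a union of atoms (the cells / points), so a Hahn decomposition is
  obtained by grouping atoms by sign: P = union of atoms with mu > 0, N = union of the remaining atoms.
  Atoms in P (indices): 5;  atoms in N (indices): 1, 2, 3, 4
  Positive values: 4.31
  Negative values: -5.24, -4.51, -3.99, -2.03
Step 2: mu+(X) = mu(P) = sum of positive atom values = 4.31
Step 3: mu-(X) = -mu(N) = sum of |negative atom values| = 15.77
Step 4: |mu|(X) = mu+(X) + mu-(X) = 4.31 + 15.77 = 20.08


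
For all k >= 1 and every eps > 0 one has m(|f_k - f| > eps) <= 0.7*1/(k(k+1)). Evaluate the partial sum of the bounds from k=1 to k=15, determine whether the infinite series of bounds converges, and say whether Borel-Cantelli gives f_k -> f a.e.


Step 1: List the terms 0.7*1/(k(k+1)) for k = 1 to 15:
  k=1: 0.35
  k=2: 0.116667
  k=3: 0.058333
  k=4: 0.035
  k=5: 0.023333
  k=6: 0.016667
  k=7: 0.0125
  k=8: 0.009722
  k=9: 0.007778
  k=10: 0.006364
  k=11: 0.005303
  k=12: 0.004487
  k=13: 0.003846
  k=14: 0.003333
  k=15: 0.002917
Step 2: Partial sum = 0.35 + 0.116667 + 0.058333 + 0.035 + 0.023333 + 0.016667 + 0.0125 + 0.009722 + 0.007778 + 0.006364 + 0.005303 + 0.004487 + 0.003846 + 0.003333 + 0.002917
     = 0.65625
Step 3: The full series sum_(k>=1) 0.7*1/(k(k+1)) converges (telescoping series sum 1/(k(k+1)) = 1; a constant multiple of a convergent series converges).
Step 4: Fix eps > 0. Since sum_k m(|f_k - f| > eps) < infinity, the Borel-Cantelli lemma gives
        m(limsup_k {|f_k - f| > eps}) = 0, i.e. for a.e. x, |f_k(x) - f(x)| <= eps for all large k.
        Applying this with eps = 1/j for j = 1, 2, ... and intersecting the countably many full-measure sets,
        for a.e. x we get limsup_k |f_k(x) - f(x)| <= 1/j for every j, hence f_k -> f almost everywhere.
Conclusion: series converges; Borel-Cantelli yields f_k -> f a.e.


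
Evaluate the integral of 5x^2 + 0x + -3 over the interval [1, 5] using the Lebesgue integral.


The Lebesgue integral of a Riemann-integrable function agrees with the Riemann integral.
Antiderivative F(x) = (5/3)x^3 + (0/2)x^2 + -3x
F(5) = (5/3)*5^3 + (0/2)*5^2 + -3*5
     = (5/3)*125 + (0/2)*25 + -3*5
     = 208.333333 + 0.0 + -15
     = 193.333333
F(1) = -1.333333
Integral = F(5) - F(1) = 193.333333 - -1.333333 = 194.666667


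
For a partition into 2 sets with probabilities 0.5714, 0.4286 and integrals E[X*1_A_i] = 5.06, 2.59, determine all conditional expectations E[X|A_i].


For each cell A_i: E[X|A_i] = E[X*1_A_i] / P(A_i)
Step 1: E[X|A_1] = 5.06 / 0.5714 = 8.855443
Step 2: E[X|A_2] = 2.59 / 0.4286 = 6.04293
Verification: E[X] = sum E[X*1_A_i] = 5.06 + 2.59 = 7.65


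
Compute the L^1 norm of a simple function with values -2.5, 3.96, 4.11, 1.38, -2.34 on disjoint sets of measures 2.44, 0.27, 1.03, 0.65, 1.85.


Step 1: Compute |f_i|^1 for each value:
  |-2.5|^1 = 2.5
  |3.96|^1 = 3.96
  |4.11|^1 = 4.11
  |1.38|^1 = 1.38
  |-2.34|^1 = 2.34
Step 2: Multiply by measures and sum:
  2.5 * 2.44 = 6.1
  3.96 * 0.27 = 1.0692
  4.11 * 1.03 = 4.2333
  1.38 * 0.65 = 0.897
  2.34 * 1.85 = 4.329
Sum = 6.1 + 1.0692 + 4.2333 + 0.897 + 4.329 = 16.6285
Step 3: Take the p-th root:
||f||_1 = (16.6285)^(1/1) = 16.6285


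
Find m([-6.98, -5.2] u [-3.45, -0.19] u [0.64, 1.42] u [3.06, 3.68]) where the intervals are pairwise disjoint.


For pairwise disjoint intervals, m(union) = sum of lengths.
= (-5.2 - -6.98) + (-0.19 - -3.45) + (1.42 - 0.64) + (3.68 - 3.06)
= 1.78 + 3.26 + 0.78 + 0.62
= 6.44


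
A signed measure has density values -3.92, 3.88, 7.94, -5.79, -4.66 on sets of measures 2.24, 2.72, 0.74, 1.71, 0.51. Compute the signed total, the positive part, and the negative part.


Step 1: Compute signed measure on each set:
  Set 1: -3.92 * 2.24 = -8.7808
  Set 2: 3.88 * 2.72 = 10.5536
  Set 3: 7.94 * 0.74 = 5.8756
  Set 4: -5.79 * 1.71 = -9.9009
  Set 5: -4.66 * 0.51 = -2.3766
Step 2: Total signed measure = (-8.7808) + (10.5536) + (5.8756) + (-9.9009) + (-2.3766)
     = -4.6291
Step 3: Positive part mu+(X) = sum of positive contributions = 16.4292
Step 4: Negative part mu-(X) = |sum of negative contributions| = 21.0583


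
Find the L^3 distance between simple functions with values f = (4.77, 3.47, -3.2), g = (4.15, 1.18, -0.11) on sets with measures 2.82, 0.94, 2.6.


Step 1: Compute differences f_i - g_i:
  4.77 - 4.15 = 0.62
  3.47 - 1.18 = 2.29
  -3.2 - -0.11 = -3.09
Step 2: Compute |diff|^3 * measure for each set:
  |0.62|^3 * 2.82 = 0.238328 * 2.82 = 0.672085
  |2.29|^3 * 0.94 = 12.008989 * 0.94 = 11.28845
  |-3.09|^3 * 2.6 = 29.503629 * 2.6 = 76.709435
Step 3: Sum = 88.66997
Step 4: ||f-g||_3 = (88.66997)^(1/3) = 4.45922


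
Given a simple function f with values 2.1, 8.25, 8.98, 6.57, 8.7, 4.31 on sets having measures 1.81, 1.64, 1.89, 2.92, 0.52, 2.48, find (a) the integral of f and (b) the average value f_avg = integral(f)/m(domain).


Step 1: Integral = sum(value_i * measure_i)
= 2.1*1.81 + 8.25*1.64 + 8.98*1.89 + 6.57*2.92 + 8.7*0.52 + 4.31*2.48
= 3.801 + 13.53 + 16.9722 + 19.1844 + 4.524 + 10.6888
= 68.7004
Step 2: Total measure of domain = 1.81 + 1.64 + 1.89 + 2.92 + 0.52 + 2.48 = 11.26
Step 3: Average value = 68.7004 / 11.26 = 6.101279


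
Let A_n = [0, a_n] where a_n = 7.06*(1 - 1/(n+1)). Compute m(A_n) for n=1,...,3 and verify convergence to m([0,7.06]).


By continuity of measure from below: if A_n increases to A, then m(A_n) -> m(A).
Here A = [0, 7.06], so m(A) = 7.06
Step 1: a_1 = 7.06*(1 - 1/2) = 3.53, m(A_1) = 3.53
Step 2: a_2 = 7.06*(1 - 1/3) = 4.7067, m(A_2) = 4.7067
Step 3: a_3 = 7.06*(1 - 1/4) = 5.295, m(A_3) = 5.295
Limit: m(A_n) -> m([0,7.06]) = 7.06


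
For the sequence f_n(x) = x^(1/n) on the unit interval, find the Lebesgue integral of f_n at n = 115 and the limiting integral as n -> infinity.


At n = 115: f_115(x) = x^(1/115).
Step 1: integral(x^(1/115), 0, 1) = [x^(1/115+1) / (1/115+1)] from 0 to 1
     = 1 / (1/115 + 1) = 1 / ((115+1)/115) = 115/(115+1)
     = 115/116 = 0.991379
Step 2: As n -> infinity, f_n(x) = x^(1/n) -> 1 for x in (0,1], and f_n is increasing in n.
By MCT, lim_n integral(f_n) = integral(lim_n f_n) = integral(1, 0, 1) = 1.
Step 3: Verify convergence: 115/116 = 0.991379 -> 1


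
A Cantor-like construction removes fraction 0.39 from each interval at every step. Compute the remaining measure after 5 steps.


Step 1: At each step, fraction remaining = 1 - 0.39 = 0.61
Step 2: After 5 steps, measure = (0.61)^5
Step 3: Computing the power step by step:
  After step 1: 0.61
  After step 2: 0.3721
  After step 3: 0.226981
  After step 4: 0.138458
  After step 5: 0.08446
Result = 0.08446


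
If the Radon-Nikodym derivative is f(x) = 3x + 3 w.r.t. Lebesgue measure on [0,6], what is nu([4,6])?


nu(A) = integral_A (dnu/dmu) dmu = integral_4^6 (3x + 3) dx
Step 1: Antiderivative F(x) = (3/2)x^2 + 3x
Step 2: F(6) = (3/2)*6^2 + 3*6 = 54 + 18 = 72
Step 3: F(4) = (3/2)*4^2 + 3*4 = 24 + 12 = 36
Step 4: nu([4,6]) = F(6) - F(4) = 72 - 36 = 36


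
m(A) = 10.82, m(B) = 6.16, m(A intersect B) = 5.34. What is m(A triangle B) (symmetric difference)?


m(A Delta B) = m(A) + m(B) - 2*m(A n B)
= 10.82 + 6.16 - 2*5.34
= 10.82 + 6.16 - 10.68
= 6.3


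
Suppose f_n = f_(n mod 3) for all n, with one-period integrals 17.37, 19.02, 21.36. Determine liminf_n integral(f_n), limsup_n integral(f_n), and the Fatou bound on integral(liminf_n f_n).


The sequence (integral(f_n)) is periodic with period 3, repeating the values 17.37, 19.02, 21.36 indefinitely.
Step 1: For a periodic sequence, every tail (a_m, a_(m+1), ...) contains all 3 period values infinitely often.
Step 2: Hence inf of every tail = min of the period values = min(17.37, 19.02, 21.36) = 17.37.
        liminf_n integral(f_n) = sup over m of (inf of tail from m) = 17.37.
Step 3: Similarly sup of every tail = max of the period values = 21.36.
        limsup_n integral(f_n) = 21.36.
Step 4: Fatou's lemma: integral(liminf_n f_n) <= liminf_n integral(f_n) = 17.37.
        So the integral of the pointwise liminf is at most 17.37.


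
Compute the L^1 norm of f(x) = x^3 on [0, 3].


Step 1: ||f||_1 = (integral_0^3 |x^3|^1 dx)^(1/1)
     = (integral_0^3 x^3 dx)^(1/1)
Step 2: integral_0^3 x^3 dx = [x^4/(4)] from 0 to 3 = 3^4/4
     = 81/4 = 20.25
Step 3: ||f||_1 = (20.25)^(1/1) = 20.25


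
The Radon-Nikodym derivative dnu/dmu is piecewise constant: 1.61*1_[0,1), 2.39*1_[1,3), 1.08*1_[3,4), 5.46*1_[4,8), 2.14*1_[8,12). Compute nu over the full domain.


Integrate each piece of the Radon-Nikodym derivative:
Step 1: integral_0^1 1.61 dx = 1.61*(1-0) = 1.61*1 = 1.61
Step 2: integral_1^3 2.39 dx = 2.39*(3-1) = 2.39*2 = 4.78
Step 3: integral_3^4 1.08 dx = 1.08*(4-3) = 1.08*1 = 1.08
Step 4: integral_4^8 5.46 dx = 5.46*(8-4) = 5.46*4 = 21.84
Step 5: integral_8^12 2.14 dx = 2.14*(12-8) = 2.14*4 = 8.56
Total: 1.61 + 4.78 + 1.08 + 21.84 + 8.56 = 37.87


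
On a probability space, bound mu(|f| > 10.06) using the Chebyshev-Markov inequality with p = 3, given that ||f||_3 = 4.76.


Chebyshev/Markov inequality: mu(|f| > eps) <= (||f||_p / eps)^p
Step 1: ||f||_3 / eps = 4.76 / 10.06 = 0.473161
Step 2: Raise to power p = 3:
  (0.473161)^3 = 0.105932
Step 3: Therefore mu(|f| > 10.06) <= 0.105932


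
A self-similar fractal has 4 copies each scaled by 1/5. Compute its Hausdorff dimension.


For a self-similar set with N copies scaled by 1/r:
dim_H = log(N)/log(r) = log(4)/log(5)
= 1.386294/1.609438
= 0.861353


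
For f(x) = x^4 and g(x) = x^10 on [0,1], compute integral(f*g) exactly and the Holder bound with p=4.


Step 1: Exact integral of f*g = integral(x^14, 0, 1) = 1/15
     = 0.066667
Step 2: Holder bound with p=4, q=1.333333:
  ||f||_p = (integral x^16 dx)^(1/4) = (1/17)^(1/4) = 0.492479
  ||g||_q = (integral x^13.333333 dx)^(1/1.333333) = (1/14.333333)^(1/1.333333) = 0.13575
Step 3: Holder bound = ||f||_p * ||g||_q = 0.492479 * 0.13575 = 0.066854
Verification: 0.066667 <= 0.066854 (Holder holds)


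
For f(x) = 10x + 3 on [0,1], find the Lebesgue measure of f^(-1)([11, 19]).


f^(-1)([11, 19]) = {x : 11 <= 10x + 3 <= 19}
Solving: (11 - 3)/10 <= x <= (19 - 3)/10
= [0.8, 1.6]
Intersecting with [0,1]: [0.8, 1]
Measure = 1 - 0.8 = 0.2


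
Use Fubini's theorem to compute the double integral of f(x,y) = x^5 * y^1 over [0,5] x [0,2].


By Fubini's theorem, the double integral factors as a product of single integrals:
Step 1: integral_0^5 x^5 dx = [x^6/6] from 0 to 5
     = 5^6/6 = 2604.166667
Step 2: integral_0^2 y^1 dy = [y^2/2] from 0 to 2
     = 2^2/2 = 2
Step 3: Double integral = 2604.166667 * 2 = 5208.333333


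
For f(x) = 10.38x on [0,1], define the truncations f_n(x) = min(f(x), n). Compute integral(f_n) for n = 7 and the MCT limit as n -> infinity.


f(x) = 10.38x on [0,1]; f_n(x) = min(10.38x, n). At n = 7:
Step 1: f(x) reaches 7 at x = 7/10.38 = 0.674374
Step 2: integral(f_7) = integral(10.38x, 0, 0.674374) + integral(7, 0.674374, 1)
       = 10.38*0.674374^2/2 + 7*(1 - 0.674374)
       = 2.360308 + 2.279383
       = 4.639692
Step 3: As n -> infinity, f_n increases to f, so by MCT integral(f_n) -> integral(f) = 10.38/2 = 5.19.
Convergence: integral(f_7) = 4.639692 -> 5.19 as n -> infinity


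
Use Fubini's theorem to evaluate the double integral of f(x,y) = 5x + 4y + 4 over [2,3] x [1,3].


By Fubini, integrate in x first, then y.
Step 1: Fix y, integrate over x in [2,3]:
  integral(5x + 4y + 4, x=2..3)
  = 5*(3^2 - 2^2)/2 + (4y + 4)*(3 - 2)
  = 12.5 + (4y + 4)*1
  = 12.5 + 4y + 4
  = 16.5 + 4y
Step 2: Integrate over y in [1,3]:
  integral(16.5 + 4y, y=1..3)
  = 16.5*2 + 4*(3^2 - 1^2)/2
  = 33 + 16
  = 49


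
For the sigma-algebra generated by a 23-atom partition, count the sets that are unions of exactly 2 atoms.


Each element of F is a union of some subset of the 23 atoms.
Elements that are unions of exactly 2 atoms correspond to 2-element subsets of the 23 atoms.
Count = C(23, 2) = 23! / (2! * 21!) = 253.


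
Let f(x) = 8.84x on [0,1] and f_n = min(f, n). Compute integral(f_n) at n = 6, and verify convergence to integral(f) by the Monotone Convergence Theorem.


f(x) = 8.84x on [0,1]; f_n(x) = min(8.84x, n). At n = 6:
Step 1: f(x) reaches 6 at x = 6/8.84 = 0.678733
Step 2: integral(f_6) = integral(8.84x, 0, 0.678733) + integral(6, 0.678733, 1)
       = 8.84*0.678733^2/2 + 6*(1 - 0.678733)
       = 2.036199 + 1.927602
       = 3.963801
Step 3: As n -> infinity, f_n increases to f, so by MCT integral(f_n) -> integral(f) = 8.84/2 = 4.42.
Convergence: integral(f_6) = 3.963801 -> 4.42 as n -> infinity


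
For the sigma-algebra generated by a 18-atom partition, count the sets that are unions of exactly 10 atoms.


Each element of F is a union of some subset of the 18 atoms.
Elements that are unions of exactly 10 atoms correspond to 10-element subsets of the 18 atoms.
Count = C(18, 10) = 18! / (10! * 8!) = 43758.


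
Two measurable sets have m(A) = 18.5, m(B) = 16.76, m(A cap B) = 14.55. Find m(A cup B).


By inclusion-exclusion: m(A u B) = m(A) + m(B) - m(A n B)
= 18.5 + 16.76 - 14.55
= 20.71


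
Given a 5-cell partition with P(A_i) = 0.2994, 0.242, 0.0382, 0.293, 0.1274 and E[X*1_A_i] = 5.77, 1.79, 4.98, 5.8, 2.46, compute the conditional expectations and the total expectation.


For each cell A_i: E[X|A_i] = E[X*1_A_i] / P(A_i)
Step 1: E[X|A_1] = 5.77 / 0.2994 = 19.271877
Step 2: E[X|A_2] = 1.79 / 0.242 = 7.396694
Step 3: E[X|A_3] = 4.98 / 0.0382 = 130.366492
Step 4: E[X|A_4] = 5.8 / 0.293 = 19.795222
Step 5: E[X|A_5] = 2.46 / 0.1274 = 19.309262
Verification: E[X] = sum E[X*1_A_i] = 5.77 + 1.79 + 4.98 + 5.8 + 2.46 = 20.8


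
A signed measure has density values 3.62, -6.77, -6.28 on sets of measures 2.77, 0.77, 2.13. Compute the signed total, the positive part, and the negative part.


Step 1: Compute signed measure on each set:
  Set 1: 3.62 * 2.77 = 10.0274
  Set 2: -6.77 * 0.77 = -5.2129
  Set 3: -6.28 * 2.13 = -13.3764
Step 2: Total signed measure = (10.0274) + (-5.2129) + (-13.3764)
     = -8.5619
Step 3: Positive part mu+(X) = sum of positive contributions = 10.0274
Step 4: Negative part mu-(X) = |sum of negative contributions| = 18.5893


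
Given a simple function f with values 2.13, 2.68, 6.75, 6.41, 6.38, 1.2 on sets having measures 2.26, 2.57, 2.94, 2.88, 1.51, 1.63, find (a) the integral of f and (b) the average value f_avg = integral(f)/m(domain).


Step 1: Integral = sum(value_i * measure_i)
= 2.13*2.26 + 2.68*2.57 + 6.75*2.94 + 6.41*2.88 + 6.38*1.51 + 1.2*1.63
= 4.8138 + 6.8876 + 19.845 + 18.4608 + 9.6338 + 1.956
= 61.597
Step 2: Total measure of domain = 2.26 + 2.57 + 2.94 + 2.88 + 1.51 + 1.63 = 13.79
Step 3: Average value = 61.597 / 13.79 = 4.466788


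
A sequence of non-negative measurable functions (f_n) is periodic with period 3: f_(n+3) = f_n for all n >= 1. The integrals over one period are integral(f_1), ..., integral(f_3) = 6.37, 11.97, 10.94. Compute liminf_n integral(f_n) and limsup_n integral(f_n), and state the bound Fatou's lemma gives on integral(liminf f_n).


The sequence (integral(f_n)) is periodic with period 3, repeating the values 6.37, 11.97, 10.94 indefinitely.
Step 1: For a periodic sequence, every tail (a_m, a_(m+1), ...) contains all 3 period values infinitely often.
Step 2: Hence inf of every tail = min of the period values = min(6.37, 11.97, 10.94) = 6.37.
        liminf_n integral(f_n) = sup over m of (inf of tail from m) = 6.37.
Step 3: Similarly sup of every tail = max of the period values = 11.97.
        limsup_n integral(f_n) = 11.97.
Step 4: Fatou's lemma: integral(liminf_n f_n) <= liminf_n integral(f_n) = 6.37.
        So the integral of the pointwise liminf is at most 6.37.


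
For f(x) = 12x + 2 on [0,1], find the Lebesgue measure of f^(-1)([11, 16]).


f^(-1)([11, 16]) = {x : 11 <= 12x + 2 <= 16}
Solving: (11 - 2)/12 <= x <= (16 - 2)/12
= [0.75, 1.166667]
Intersecting with [0,1]: [0.75, 1]
Measure = 1 - 0.75 = 0.25


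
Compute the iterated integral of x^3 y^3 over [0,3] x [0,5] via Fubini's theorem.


By Fubini's theorem, the double integral factors as a product of single integrals:
Step 1: integral_0^3 x^3 dx = [x^4/4] from 0 to 3
     = 3^4/4 = 20.25
Step 2: integral_0^5 y^3 dy = [y^4/4] from 0 to 5
     = 5^4/4 = 156.25
Step 3: Double integral = 20.25 * 156.25 = 3164.0625


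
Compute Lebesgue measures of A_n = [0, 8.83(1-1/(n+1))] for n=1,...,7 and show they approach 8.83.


By continuity of measure from below: if A_n increases to A, then m(A_n) -> m(A).
Here A = [0, 8.83], so m(A) = 8.83
Step 1: a_1 = 8.83*(1 - 1/2) = 4.415, m(A_1) = 4.415
Step 2: a_2 = 8.83*(1 - 1/3) = 5.8867, m(A_2) = 5.8867
Step 3: a_3 = 8.83*(1 - 1/4) = 6.6225, m(A_3) = 6.6225
Step 4: a_4 = 8.83*(1 - 1/5) = 7.064, m(A_4) = 7.064
Step 5: a_5 = 8.83*(1 - 1/6) = 7.3583, m(A_5) = 7.3583
Step 6: a_6 = 8.83*(1 - 1/7) = 7.5686, m(A_6) = 7.5686
Step 7: a_7 = 8.83*(1 - 1/8) = 7.7263, m(A_7) = 7.7263
Limit: m(A_n) -> m([0,8.83]) = 8.83


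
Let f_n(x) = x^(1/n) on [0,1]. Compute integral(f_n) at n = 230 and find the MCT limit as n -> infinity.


At n = 230: f_230(x) = x^(1/230).
Step 1: integral(x^(1/230), 0, 1) = [x^(1/230+1) / (1/230+1)] from 0 to 1
     = 1 / (1/230 + 1) = 1 / ((230+1)/230) = 230/(230+1)
     = 230/231 = 0.995671
Step 2: As n -> infinity, f_n(x) = x^(1/n) -> 1 for x in (0,1], and f_n is increasing in n.
By MCT, lim_n integral(f_n) = integral(lim_n f_n) = integral(1, 0, 1) = 1.
Step 3: Verify convergence: 230/231 = 0.995671 -> 1


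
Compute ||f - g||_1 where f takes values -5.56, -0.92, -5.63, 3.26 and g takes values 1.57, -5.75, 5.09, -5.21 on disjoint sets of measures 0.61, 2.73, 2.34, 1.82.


Step 1: Compute differences f_i - g_i:
  -5.56 - 1.57 = -7.13
  -0.92 - -5.75 = 4.83
  -5.63 - 5.09 = -10.72
  3.26 - -5.21 = 8.47
Step 2: Compute |diff|^1 * measure for each set:
  |-7.13|^1 * 0.61 = 7.13 * 0.61 = 4.3493
  |4.83|^1 * 2.73 = 4.83 * 2.73 = 13.1859
  |-10.72|^1 * 2.34 = 10.72 * 2.34 = 25.0848
  |8.47|^1 * 1.82 = 8.47 * 1.82 = 15.4154
Step 3: Sum = 58.0354
Step 4: ||f-g||_1 = (58.0354)^(1/1) = 58.0354


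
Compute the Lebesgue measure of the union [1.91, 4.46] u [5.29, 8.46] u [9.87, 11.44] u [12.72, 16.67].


For pairwise disjoint intervals, m(union) = sum of lengths.
= (4.46 - 1.91) + (8.46 - 5.29) + (11.44 - 9.87) + (16.67 - 12.72)
= 2.55 + 3.17 + 1.57 + 3.95
= 11.24


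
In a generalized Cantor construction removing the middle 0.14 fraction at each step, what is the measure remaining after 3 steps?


Step 1: At each step, fraction remaining = 1 - 0.14 = 0.86
Step 2: After 3 steps, measure = (0.86)^3
Step 3: Computing the power step by step:
  After step 1: 0.86
  After step 2: 0.7396
  After step 3: 0.636056
Result = 0.636056


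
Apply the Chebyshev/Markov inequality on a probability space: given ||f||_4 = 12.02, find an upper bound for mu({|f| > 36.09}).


Chebyshev/Markov inequality: mu(|f| > eps) <= (||f||_p / eps)^p
Step 1: ||f||_4 / eps = 12.02 / 36.09 = 0.333056
Step 2: Raise to power p = 4:
  (0.333056)^4 = 0.012305
Step 3: Therefore mu(|f| > 36.09) <= 0.012305


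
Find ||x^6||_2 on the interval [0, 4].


Step 1: ||f||_2 = (integral_0^4 |x^6|^2 dx)^(1/2)
     = (integral_0^4 x^12 dx)^(1/2)
Step 2: integral_0^4 x^12 dx = [x^13/(13)] from 0 to 4 = 4^13/13
     = 67108864/13 = 5.162220e+06
Step 3: ||f||_2 = (5.162220e+06)^(1/2) = 2272.052004


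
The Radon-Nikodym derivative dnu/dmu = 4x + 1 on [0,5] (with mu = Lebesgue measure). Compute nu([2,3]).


nu(A) = integral_A (dnu/dmu) dmu = integral_2^3 (4x + 1) dx
Step 1: Antiderivative F(x) = (4/2)x^2 + 1x
Step 2: F(3) = (4/2)*3^2 + 1*3 = 18 + 3 = 21
Step 3: F(2) = (4/2)*2^2 + 1*2 = 8 + 2 = 10
Step 4: nu([2,3]) = F(3) - F(2) = 21 - 10 = 11


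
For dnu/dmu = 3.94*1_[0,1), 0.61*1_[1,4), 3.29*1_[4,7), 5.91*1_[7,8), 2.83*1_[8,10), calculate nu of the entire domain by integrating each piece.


Integrate each piece of the Radon-Nikodym derivative:
Step 1: integral_0^1 3.94 dx = 3.94*(1-0) = 3.94*1 = 3.94
Step 2: integral_1^4 0.61 dx = 0.61*(4-1) = 0.61*3 = 1.83
Step 3: integral_4^7 3.29 dx = 3.29*(7-4) = 3.29*3 = 9.87
Step 4: integral_7^8 5.91 dx = 5.91*(8-7) = 5.91*1 = 5.91
Step 5: integral_8^10 2.83 dx = 2.83*(10-8) = 2.83*2 = 5.66
Total: 3.94 + 1.83 + 9.87 + 5.91 + 5.66 = 27.21


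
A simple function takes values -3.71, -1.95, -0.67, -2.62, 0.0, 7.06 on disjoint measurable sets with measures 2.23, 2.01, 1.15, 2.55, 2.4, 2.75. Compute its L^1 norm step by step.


Step 1: Compute |f_i|^1 for each value:
  |-3.71|^1 = 3.71
  |-1.95|^1 = 1.95
  |-0.67|^1 = 0.67
  |-2.62|^1 = 2.62
  |0.0|^1 = 0.0
  |7.06|^1 = 7.06
Step 2: Multiply by measures and sum:
  3.71 * 2.23 = 8.2733
  1.95 * 2.01 = 3.9195
  0.67 * 1.15 = 0.7705
  2.62 * 2.55 = 6.681
  0.0 * 2.4 = 0.0
  7.06 * 2.75 = 19.415
Sum = 8.2733 + 3.9195 + 0.7705 + 6.681 + 0.0 + 19.415 = 39.0593
Step 3: Take the p-th root:
||f||_1 = (39.0593)^(1/1) = 39.0593


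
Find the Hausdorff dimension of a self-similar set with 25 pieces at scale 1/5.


For a self-similar set with N copies scaled by 1/r:
dim_H = log(N)/log(r) = log(25)/log(5)
= 3.218876/1.609438
= 2


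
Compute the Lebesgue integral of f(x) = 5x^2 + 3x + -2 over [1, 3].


The Lebesgue integral of a Riemann-integrable function agrees with the Riemann integral.
Antiderivative F(x) = (5/3)x^3 + (3/2)x^2 + -2x
F(3) = (5/3)*3^3 + (3/2)*3^2 + -2*3
     = (5/3)*27 + (3/2)*9 + -2*3
     = 45 + 13.5 + -6
     = 52.5
F(1) = 1.166667
Integral = F(3) - F(1) = 52.5 - 1.166667 = 51.333333


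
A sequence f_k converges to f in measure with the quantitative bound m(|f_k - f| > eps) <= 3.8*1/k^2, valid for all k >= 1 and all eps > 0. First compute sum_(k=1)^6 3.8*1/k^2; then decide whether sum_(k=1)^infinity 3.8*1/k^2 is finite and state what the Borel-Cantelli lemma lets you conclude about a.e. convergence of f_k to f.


Step 1: List the terms 3.8*1/k^2 for k = 1 to 6:
  k=1: 3.8
  k=2: 0.95
  k=3: 0.422222
  k=4: 0.2375
  k=5: 0.152
  k=6: 0.105556
Step 2: Partial sum = 3.8 + 0.95 + 0.422222 + 0.2375 + 0.152 + 0.105556
     = 5.667278
Step 3: The full series sum_(k>=1) 3.8*1/k^2 converges (p-series with p = 2 > 1; a constant multiple of a convergent series converges).
Step 4: Fix eps > 0. Since sum_k m(|f_k - f| > eps) < infinity, the Borel-Cantelli lemma gives
        m(limsup_k {|f_k - f| > eps}) = 0, i.e. for a.e. x, |f_k(x) - f(x)| <= eps for all large k.
        Applying this with eps = 1/j for j = 1, 2, ... and intersecting the countably many full-measure sets,
        for a.e. x we get limsup_k |f_k(x) - f(x)| <= 1/j for every j, hence f_k -> f almost everywhere.
Conclusion: series converges; Borel-Cantelli yields f_k -> f a.e.


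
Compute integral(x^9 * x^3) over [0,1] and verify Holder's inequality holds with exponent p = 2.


Step 1: Exact integral of f*g = integral(x^12, 0, 1) = 1/13
     = 0.076923
Step 2: Holder bound with p=2, q=2:
  ||f||_p = (integral x^18 dx)^(1/2) = (1/19)^(1/2) = 0.229416
  ||g||_q = (integral x^6 dx)^(1/2) = (1/7)^(1/2) = 0.377964
Step 3: Holder bound = ||f||_p * ||g||_q = 0.229416 * 0.377964 = 0.086711
Verification: 0.076923 <= 0.086711 (Holder holds)


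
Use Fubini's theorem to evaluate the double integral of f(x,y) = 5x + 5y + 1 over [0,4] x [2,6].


By Fubini, integrate in x first, then y.
Step 1: Fix y, integrate over x in [0,4]:
  integral(5x + 5y + 1, x=0..4)
  = 5*(4^2 - 0^2)/2 + (5y + 1)*(4 - 0)
  = 40 + (5y + 1)*4
  = 40 + 20y + 4
  = 44 + 20y
Step 2: Integrate over y in [2,6]:
  integral(44 + 20y, y=2..6)
  = 44*4 + 20*(6^2 - 2^2)/2
  = 176 + 320
  = 496
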